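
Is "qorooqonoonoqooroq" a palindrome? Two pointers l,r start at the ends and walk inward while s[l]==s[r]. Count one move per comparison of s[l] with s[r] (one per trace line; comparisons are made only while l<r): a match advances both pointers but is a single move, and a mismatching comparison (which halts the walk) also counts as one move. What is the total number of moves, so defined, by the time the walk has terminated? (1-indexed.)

9 moves

l=1 r=18: 'q'=='q', l++,r--
l=2 r=17: 'o'=='o', l++,r--
l=3 r=16: 'r'=='r', l++,r--
l=4 r=15: 'o'=='o', l++,r--
l=5 r=14: 'o'=='o', l++,r--
l=6 r=13: 'q'=='q', l++,r--
l=7 r=12: 'o'=='o', l++,r--
l=8 r=11: 'n'=='n', l++,r--
l=9 r=10: 'o'=='o', l++,r--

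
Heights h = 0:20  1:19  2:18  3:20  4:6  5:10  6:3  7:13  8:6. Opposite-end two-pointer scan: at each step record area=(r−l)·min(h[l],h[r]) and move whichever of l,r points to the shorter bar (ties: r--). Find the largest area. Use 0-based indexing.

max area = 91

l=0 r=8: min(20,6)*8=48 best=48 *, r--
l=0 r=7: min(20,13)*7=91 best=91 *, r--
l=0 r=6: min(20,3)*6=18 best=91, r--
l=0 r=5: min(20,10)*5=50 best=91, r--
l=0 r=4: min(20,6)*4=24 best=91, r--
l=0 r=3: min(20,20)*3=60 best=91, r--
l=0 r=2: min(20,18)*2=36 best=91, r--
l=0 r=1: min(20,19)*1=19 best=91, r--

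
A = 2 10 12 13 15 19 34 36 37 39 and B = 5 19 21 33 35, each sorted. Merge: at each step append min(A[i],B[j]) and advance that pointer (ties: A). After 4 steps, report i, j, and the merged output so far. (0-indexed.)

i=0 j=0: A[i]=2<=B[j]=5 take 2, i++
i=1 j=0: A[i]=10>B[j]=5 take 5, j++
i=1 j=1: A[i]=10<=B[j]=19 take 10, i++
i=2 j=1: A[i]=12<=B[j]=19 take 12, i++

i=3, j=1, merged so far=[2, 5, 10, 12]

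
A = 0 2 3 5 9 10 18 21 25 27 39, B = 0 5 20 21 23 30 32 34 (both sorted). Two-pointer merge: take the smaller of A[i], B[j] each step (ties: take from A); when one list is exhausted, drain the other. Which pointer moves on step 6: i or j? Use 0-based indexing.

j

i=0 j=0: A[i]=0<=B[j]=0 take 0, i++
i=1 j=0: A[i]=2>B[j]=0 take 0, j++
i=1 j=1: A[i]=2<=B[j]=5 take 2, i++
i=2 j=1: A[i]=3<=B[j]=5 take 3, i++
i=3 j=1: A[i]=5<=B[j]=5 take 5, i++
i=4 j=1: A[i]=9>B[j]=5 take 5, j++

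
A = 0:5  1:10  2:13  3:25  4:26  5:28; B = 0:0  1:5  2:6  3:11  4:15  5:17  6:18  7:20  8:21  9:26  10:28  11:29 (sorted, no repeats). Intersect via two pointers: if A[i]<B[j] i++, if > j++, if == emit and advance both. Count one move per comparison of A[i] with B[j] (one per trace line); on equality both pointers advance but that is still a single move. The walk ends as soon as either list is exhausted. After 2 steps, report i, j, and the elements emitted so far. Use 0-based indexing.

i=1, j=2, emitted=[5]

[i=0,j=0] 5>0 → j++
[i=0,j=1] 5==5 emit → i++,j++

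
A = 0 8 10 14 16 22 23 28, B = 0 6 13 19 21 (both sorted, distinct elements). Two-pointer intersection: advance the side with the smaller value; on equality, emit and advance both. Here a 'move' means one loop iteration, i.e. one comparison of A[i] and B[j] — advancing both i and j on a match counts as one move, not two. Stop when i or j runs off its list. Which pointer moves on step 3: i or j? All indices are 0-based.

i=0 j=0: 0==0 emit, i++,j++
i=1 j=1: 8>6, j++
i=1 j=2: 8<13, i++

i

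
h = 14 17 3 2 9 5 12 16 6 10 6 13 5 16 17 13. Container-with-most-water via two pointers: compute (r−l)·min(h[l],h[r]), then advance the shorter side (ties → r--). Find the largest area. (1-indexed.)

[1,16] min(14,13)*15=195 best=195 * → r--
[1,15] min(14,17)*14=196 best=196 * → l++
[2,15] min(17,17)*13=221 best=221 * → r--
[2,14] min(17,16)*12=192 best=221 → r--
[2,13] min(17,5)*11=55 best=221 → r--
[2,12] min(17,13)*10=130 best=221 → r--
[2,11] min(17,6)*9=54 best=221 → r--
[2,10] min(17,10)*8=80 best=221 → r--
[2,9] min(17,6)*7=42 best=221 → r--
[2,8] min(17,16)*6=96 best=221 → r--
[2,7] min(17,12)*5=60 best=221 → r--
[2,6] min(17,5)*4=20 best=221 → r--
[2,5] min(17,9)*3=27 best=221 → r--
[2,4] min(17,2)*2=4 best=221 → r--
[2,3] min(17,3)*1=3 best=221 → r--

max area = 221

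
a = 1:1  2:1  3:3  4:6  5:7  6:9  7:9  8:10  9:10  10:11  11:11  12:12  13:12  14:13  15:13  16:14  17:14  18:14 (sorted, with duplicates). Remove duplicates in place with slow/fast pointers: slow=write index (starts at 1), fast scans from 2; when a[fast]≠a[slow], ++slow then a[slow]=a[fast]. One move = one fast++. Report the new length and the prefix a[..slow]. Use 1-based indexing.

length 10; prefix = [1, 3, 6, 7, 9, 10, 11, 12, 13, 14]

(s=1,f=2) a[fast]=1=a[slow] dup → fast++
(s=1,f=3) a[fast]=3≠a[slow]=1 write a[2]=3 → slow++,fast++
(s=2,f=4) a[fast]=6≠a[slow]=3 write a[3]=6 → slow++,fast++
(s=3,f=5) a[fast]=7≠a[slow]=6 write a[4]=7 → slow++,fast++
(s=4,f=6) a[fast]=9≠a[slow]=7 write a[5]=9 → slow++,fast++
(s=5,f=7) a[fast]=9=a[slow] dup → fast++
(s=5,f=8) a[fast]=10≠a[slow]=9 write a[6]=10 → slow++,fast++
(s=6,f=9) a[fast]=10=a[slow] dup → fast++
(s=6,f=10) a[fast]=11≠a[slow]=10 write a[7]=11 → slow++,fast++
(s=7,f=11) a[fast]=11=a[slow] dup → fast++
(s=7,f=12) a[fast]=12≠a[slow]=11 write a[8]=12 → slow++,fast++
(s=8,f=13) a[fast]=12=a[slow] dup → fast++
(s=8,f=14) a[fast]=13≠a[slow]=12 write a[9]=13 → slow++,fast++
(s=9,f=15) a[fast]=13=a[slow] dup → fast++
(s=9,f=16) a[fast]=14≠a[slow]=13 write a[10]=14 → slow++,fast++
(s=10,f=17) a[fast]=14=a[slow] dup → fast++
(s=10,f=18) a[fast]=14=a[slow] dup → fast++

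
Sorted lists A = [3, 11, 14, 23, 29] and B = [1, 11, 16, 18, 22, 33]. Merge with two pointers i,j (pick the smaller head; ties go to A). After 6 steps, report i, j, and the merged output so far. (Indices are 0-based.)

[i=0,j=0] A[i]=3>B[j]=1 take 1 → j++
[i=0,j=1] A[i]=3<=B[j]=11 take 3 → i++
[i=1,j=1] A[i]=11<=B[j]=11 take 11 → i++
[i=2,j=1] A[i]=14>B[j]=11 take 11 → j++
[i=2,j=2] A[i]=14<=B[j]=16 take 14 → i++
[i=3,j=2] A[i]=23>B[j]=16 take 16 → j++

i=3, j=3, merged so far=[1, 3, 11, 11, 14, 16]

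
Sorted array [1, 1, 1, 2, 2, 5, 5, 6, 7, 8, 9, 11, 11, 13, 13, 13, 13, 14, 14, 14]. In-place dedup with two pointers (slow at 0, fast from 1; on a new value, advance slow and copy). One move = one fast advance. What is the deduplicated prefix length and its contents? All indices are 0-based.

length 10; prefix = [1, 2, 5, 6, 7, 8, 9, 11, 13, 14]

slow=0 fast=1: a[fast]=1=a[slow] dup, fast++
slow=0 fast=2: a[fast]=1=a[slow] dup, fast++
slow=0 fast=3: a[fast]=2≠a[slow]=1 write a[1]=2, slow++,fast++
slow=1 fast=4: a[fast]=2=a[slow] dup, fast++
slow=1 fast=5: a[fast]=5≠a[slow]=2 write a[2]=5, slow++,fast++
slow=2 fast=6: a[fast]=5=a[slow] dup, fast++
slow=2 fast=7: a[fast]=6≠a[slow]=5 write a[3]=6, slow++,fast++
slow=3 fast=8: a[fast]=7≠a[slow]=6 write a[4]=7, slow++,fast++
slow=4 fast=9: a[fast]=8≠a[slow]=7 write a[5]=8, slow++,fast++
slow=5 fast=10: a[fast]=9≠a[slow]=8 write a[6]=9, slow++,fast++
slow=6 fast=11: a[fast]=11≠a[slow]=9 write a[7]=11, slow++,fast++
slow=7 fast=12: a[fast]=11=a[slow] dup, fast++
slow=7 fast=13: a[fast]=13≠a[slow]=11 write a[8]=13, slow++,fast++
slow=8 fast=14: a[fast]=13=a[slow] dup, fast++
slow=8 fast=15: a[fast]=13=a[slow] dup, fast++
slow=8 fast=16: a[fast]=13=a[slow] dup, fast++
slow=8 fast=17: a[fast]=14≠a[slow]=13 write a[9]=14, slow++,fast++
slow=9 fast=18: a[fast]=14=a[slow] dup, fast++
slow=9 fast=19: a[fast]=14=a[slow] dup, fast++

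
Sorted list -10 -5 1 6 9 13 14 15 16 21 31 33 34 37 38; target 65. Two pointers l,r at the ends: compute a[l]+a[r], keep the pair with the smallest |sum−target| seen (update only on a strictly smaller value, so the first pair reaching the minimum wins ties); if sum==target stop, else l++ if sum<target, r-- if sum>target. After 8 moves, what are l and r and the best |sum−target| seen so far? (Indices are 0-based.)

[0,14] -10+38=28 d=37 * → l++
[1,14] -5+38=33 d=32 * → l++
[2,14] 1+38=39 d=26 * → l++
[3,14] 6+38=44 d=21 * → l++
[4,14] 9+38=47 d=18 * → l++
[5,14] 13+38=51 d=14 * → l++
[6,14] 14+38=52 d=13 * → l++
[7,14] 15+38=53 d=12 * → l++

l=8, r=14, best |Δ|=12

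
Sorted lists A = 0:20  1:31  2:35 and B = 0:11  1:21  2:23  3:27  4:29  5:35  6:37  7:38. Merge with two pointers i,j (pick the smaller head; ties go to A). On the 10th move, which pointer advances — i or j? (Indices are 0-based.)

j

i=0 j=0: A[i]=20>B[j]=11 take 11, j++
i=0 j=1: A[i]=20<=B[j]=21 take 20, i++
i=1 j=1: A[i]=31>B[j]=21 take 21, j++
i=1 j=2: A[i]=31>B[j]=23 take 23, j++
i=1 j=3: A[i]=31>B[j]=27 take 27, j++
i=1 j=4: A[i]=31>B[j]=29 take 29, j++
i=1 j=5: A[i]=31<=B[j]=35 take 31, i++
i=2 j=5: A[i]=35<=B[j]=35 take 35, i++
i=3 j=5: A done, take B[j]=35, j++
i=3 j=6: A done, take B[j]=37, j++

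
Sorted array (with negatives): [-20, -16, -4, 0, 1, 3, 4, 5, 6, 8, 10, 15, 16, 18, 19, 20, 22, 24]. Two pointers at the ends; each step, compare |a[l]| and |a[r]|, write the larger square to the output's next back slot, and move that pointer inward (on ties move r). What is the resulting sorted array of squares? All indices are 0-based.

[0, 1, 9, 16, 16, 25, 36, 64, 100, 225, 256, 256, 324, 361, 400, 400, 484, 576]

l=0 r=17: |-20|<=|24| out[17]=576, r--
l=0 r=16: |-20|<=|22| out[16]=484, r--
l=0 r=15: |-20|<=|20| out[15]=400, r--
l=0 r=14: |-20|>|19| out[14]=400, l++
l=1 r=14: |-16|<=|19| out[13]=361, r--
l=1 r=13: |-16|<=|18| out[12]=324, r--
l=1 r=12: |-16|<=|16| out[11]=256, r--
l=1 r=11: |-16|>|15| out[10]=256, l++
l=2 r=11: |-4|<=|15| out[9]=225, r--
l=2 r=10: |-4|<=|10| out[8]=100, r--
l=2 r=9: |-4|<=|8| out[7]=64, r--
l=2 r=8: |-4|<=|6| out[6]=36, r--
l=2 r=7: |-4|<=|5| out[5]=25, r--
l=2 r=6: |-4|<=|4| out[4]=16, r--
l=2 r=5: |-4|>|3| out[3]=16, l++
l=3 r=5: |0|<=|3| out[2]=9, r--
l=3 r=4: |0|<=|1| out[1]=1, r--
l=3 r=3: |0|<=|0| out[0]=0, r--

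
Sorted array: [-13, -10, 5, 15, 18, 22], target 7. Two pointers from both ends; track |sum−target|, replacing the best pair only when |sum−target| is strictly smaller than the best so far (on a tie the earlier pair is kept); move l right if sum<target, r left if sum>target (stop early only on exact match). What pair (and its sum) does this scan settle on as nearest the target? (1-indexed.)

pair (-10, 18) with sum 8 (|Δ|=1)

l=1 r=6: -13+22=9 d=2 *, r--
l=1 r=5: -13+18=5 d=2, l++
l=2 r=5: -10+18=8 d=1 *, r--
l=2 r=4: -10+15=5 d=2, l++
l=3 r=4: 5+15=20 d=13, r--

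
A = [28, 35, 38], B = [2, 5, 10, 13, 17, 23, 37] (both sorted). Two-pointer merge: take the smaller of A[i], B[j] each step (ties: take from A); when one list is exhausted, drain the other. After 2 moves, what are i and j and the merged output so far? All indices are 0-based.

[i=0,j=0] A[i]=28>B[j]=2 take 2 → j++
[i=0,j=1] A[i]=28>B[j]=5 take 5 → j++

i=0, j=2, merged so far=[2, 5]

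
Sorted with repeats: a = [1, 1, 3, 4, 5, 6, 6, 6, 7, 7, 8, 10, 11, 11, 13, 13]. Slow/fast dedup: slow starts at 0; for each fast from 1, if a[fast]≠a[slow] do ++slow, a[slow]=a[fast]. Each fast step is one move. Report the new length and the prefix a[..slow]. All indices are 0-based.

length 10; prefix = [1, 3, 4, 5, 6, 7, 8, 10, 11, 13]

(s=0,f=1) a[fast]=1=a[slow] dup → fast++
(s=0,f=2) a[fast]=3≠a[slow]=1 write a[1]=3 → slow++,fast++
(s=1,f=3) a[fast]=4≠a[slow]=3 write a[2]=4 → slow++,fast++
(s=2,f=4) a[fast]=5≠a[slow]=4 write a[3]=5 → slow++,fast++
(s=3,f=5) a[fast]=6≠a[slow]=5 write a[4]=6 → slow++,fast++
(s=4,f=6) a[fast]=6=a[slow] dup → fast++
(s=4,f=7) a[fast]=6=a[slow] dup → fast++
(s=4,f=8) a[fast]=7≠a[slow]=6 write a[5]=7 → slow++,fast++
(s=5,f=9) a[fast]=7=a[slow] dup → fast++
(s=5,f=10) a[fast]=8≠a[slow]=7 write a[6]=8 → slow++,fast++
(s=6,f=11) a[fast]=10≠a[slow]=8 write a[7]=10 → slow++,fast++
(s=7,f=12) a[fast]=11≠a[slow]=10 write a[8]=11 → slow++,fast++
(s=8,f=13) a[fast]=11=a[slow] dup → fast++
(s=8,f=14) a[fast]=13≠a[slow]=11 write a[9]=13 → slow++,fast++
(s=9,f=15) a[fast]=13=a[slow] dup → fast++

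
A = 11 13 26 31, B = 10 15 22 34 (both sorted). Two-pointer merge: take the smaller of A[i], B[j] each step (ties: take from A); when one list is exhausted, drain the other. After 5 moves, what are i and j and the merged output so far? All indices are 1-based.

[i=1,j=1] A[i]=11>B[j]=10 take 10 → j++
[i=1,j=2] A[i]=11<=B[j]=15 take 11 → i++
[i=2,j=2] A[i]=13<=B[j]=15 take 13 → i++
[i=3,j=2] A[i]=26>B[j]=15 take 15 → j++
[i=3,j=3] A[i]=26>B[j]=22 take 22 → j++

i=3, j=4, merged so far=[10, 11, 13, 15, 22]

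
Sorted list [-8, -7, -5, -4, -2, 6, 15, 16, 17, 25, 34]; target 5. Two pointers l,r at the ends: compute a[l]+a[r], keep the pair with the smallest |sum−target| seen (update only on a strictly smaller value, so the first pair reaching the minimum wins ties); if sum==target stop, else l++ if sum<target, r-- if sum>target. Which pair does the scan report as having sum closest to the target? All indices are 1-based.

l=1 r=11: -8+34=26 d=21 *, r--
l=1 r=10: -8+25=17 d=12 *, r--
l=1 r=9: -8+17=9 d=4 *, r--
l=1 r=8: -8+16=8 d=3 *, r--
l=1 r=7: -8+15=7 d=2 *, r--
l=1 r=6: -8+6=-2 d=7, l++
l=2 r=6: -7+6=-1 d=6, l++
l=3 r=6: -5+6=1 d=4, l++
l=4 r=6: -4+6=2 d=3, l++
l=5 r=6: -2+6=4 d=1 *, l++

pair (-2, 6) with sum 4 (|Δ|=1)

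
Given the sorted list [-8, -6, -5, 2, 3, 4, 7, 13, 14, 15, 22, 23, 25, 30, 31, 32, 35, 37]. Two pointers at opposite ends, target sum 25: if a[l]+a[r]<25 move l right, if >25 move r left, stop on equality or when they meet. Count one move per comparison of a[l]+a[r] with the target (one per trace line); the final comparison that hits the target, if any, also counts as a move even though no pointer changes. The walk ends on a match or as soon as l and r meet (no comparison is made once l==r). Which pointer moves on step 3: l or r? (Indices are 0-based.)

[0,17] -8+37=29 >25 → r--
[0,16] -8+35=27 >25 → r--
[0,15] -8+32=24 <25 → l++

l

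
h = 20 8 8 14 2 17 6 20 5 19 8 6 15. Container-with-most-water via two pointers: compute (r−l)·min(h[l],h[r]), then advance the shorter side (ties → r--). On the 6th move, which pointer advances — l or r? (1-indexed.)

l=1 r=13: min(20,15)*12=180 best=180 *, r--
l=1 r=12: min(20,6)*11=66 best=180, r--
l=1 r=11: min(20,8)*10=80 best=180, r--
l=1 r=10: min(20,19)*9=171 best=180, r--
l=1 r=9: min(20,5)*8=40 best=180, r--
l=1 r=8: min(20,20)*7=140 best=180, r--

r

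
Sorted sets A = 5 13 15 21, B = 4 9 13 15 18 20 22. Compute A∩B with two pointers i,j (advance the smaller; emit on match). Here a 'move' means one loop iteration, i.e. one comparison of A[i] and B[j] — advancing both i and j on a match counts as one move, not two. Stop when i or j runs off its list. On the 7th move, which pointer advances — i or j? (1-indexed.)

j

[i=1,j=1] 5>4 → j++
[i=1,j=2] 5<9 → i++
[i=2,j=2] 13>9 → j++
[i=2,j=3] 13==13 emit → i++,j++
[i=3,j=4] 15==15 emit → i++,j++
[i=4,j=5] 21>18 → j++
[i=4,j=6] 21>20 → j++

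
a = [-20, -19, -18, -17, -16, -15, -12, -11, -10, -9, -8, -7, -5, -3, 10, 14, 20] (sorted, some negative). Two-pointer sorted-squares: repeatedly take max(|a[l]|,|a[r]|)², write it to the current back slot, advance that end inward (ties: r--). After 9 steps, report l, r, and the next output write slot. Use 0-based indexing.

l=7, r=14, next write slot=7

l=0 r=16: |-20|<=|20| out[16]=400, r--
l=0 r=15: |-20|>|14| out[15]=400, l++
l=1 r=15: |-19|>|14| out[14]=361, l++
l=2 r=15: |-18|>|14| out[13]=324, l++
l=3 r=15: |-17|>|14| out[12]=289, l++
l=4 r=15: |-16|>|14| out[11]=256, l++
l=5 r=15: |-15|>|14| out[10]=225, l++
l=6 r=15: |-12|<=|14| out[9]=196, r--
l=6 r=14: |-12|>|10| out[8]=144, l++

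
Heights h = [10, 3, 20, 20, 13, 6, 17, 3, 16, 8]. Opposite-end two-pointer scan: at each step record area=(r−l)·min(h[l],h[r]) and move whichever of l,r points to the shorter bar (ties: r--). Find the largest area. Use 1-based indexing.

l=1 r=10: min(10,8)*9=72 best=72 *, r--
l=1 r=9: min(10,16)*8=80 best=80 *, l++
l=2 r=9: min(3,16)*7=21 best=80, l++
l=3 r=9: min(20,16)*6=96 best=96 *, r--
l=3 r=8: min(20,3)*5=15 best=96, r--
l=3 r=7: min(20,17)*4=68 best=96, r--
l=3 r=6: min(20,6)*3=18 best=96, r--
l=3 r=5: min(20,13)*2=26 best=96, r--
l=3 r=4: min(20,20)*1=20 best=96, r--

max area = 96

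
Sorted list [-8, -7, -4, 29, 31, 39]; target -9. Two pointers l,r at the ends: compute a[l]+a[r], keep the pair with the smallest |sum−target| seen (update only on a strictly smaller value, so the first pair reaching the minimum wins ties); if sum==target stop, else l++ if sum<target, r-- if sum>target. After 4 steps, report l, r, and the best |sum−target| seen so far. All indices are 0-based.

l=0 r=5: -8+39=31 d=40 *, r--
l=0 r=4: -8+31=23 d=32 *, r--
l=0 r=3: -8+29=21 d=30 *, r--
l=0 r=2: -8+-4=-12 d=3 *, l++

l=1, r=2, best |Δ|=3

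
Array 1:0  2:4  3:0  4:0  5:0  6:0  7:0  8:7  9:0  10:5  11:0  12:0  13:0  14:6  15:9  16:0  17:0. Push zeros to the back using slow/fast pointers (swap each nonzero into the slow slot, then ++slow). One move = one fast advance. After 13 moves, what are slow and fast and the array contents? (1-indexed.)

slow=4, fast=14, a=[4, 7, 5, 0, 0, 0, 0, 0, 0, 0, 0, 0, 0, 6, 9, 0, 0]

(s=1,f=1) a[fast]=0 → fast++
(s=1,f=2) a[fast]=4≠0 swap→a[1]=4 → slow++,fast++
(s=2,f=3) a[fast]=0 → fast++
(s=2,f=4) a[fast]=0 → fast++
(s=2,f=5) a[fast]=0 → fast++
(s=2,f=6) a[fast]=0 → fast++
(s=2,f=7) a[fast]=0 → fast++
(s=2,f=8) a[fast]=7≠0 swap→a[2]=7 → slow++,fast++
(s=3,f=9) a[fast]=0 → fast++
(s=3,f=10) a[fast]=5≠0 swap→a[3]=5 → slow++,fast++
(s=4,f=11) a[fast]=0 → fast++
(s=4,f=12) a[fast]=0 → fast++
(s=4,f=13) a[fast]=0 → fast++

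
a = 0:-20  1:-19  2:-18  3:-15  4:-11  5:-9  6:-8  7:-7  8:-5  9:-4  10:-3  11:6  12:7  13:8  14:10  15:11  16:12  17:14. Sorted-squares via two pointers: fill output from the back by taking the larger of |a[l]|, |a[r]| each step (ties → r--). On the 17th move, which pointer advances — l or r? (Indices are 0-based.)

[0,17] |-20|>|14| out[17]=400 → l++
[1,17] |-19|>|14| out[16]=361 → l++
[2,17] |-18|>|14| out[15]=324 → l++
[3,17] |-15|>|14| out[14]=225 → l++
[4,17] |-11|<=|14| out[13]=196 → r--
[4,16] |-11|<=|12| out[12]=144 → r--
[4,15] |-11|<=|11| out[11]=121 → r--
[4,14] |-11|>|10| out[10]=121 → l++
[5,14] |-9|<=|10| out[9]=100 → r--
[5,13] |-9|>|8| out[8]=81 → l++
[6,13] |-8|<=|8| out[7]=64 → r--
[6,12] |-8|>|7| out[6]=64 → l++
[7,12] |-7|<=|7| out[5]=49 → r--
[7,11] |-7|>|6| out[4]=49 → l++
[8,11] |-5|<=|6| out[3]=36 → r--
[8,10] |-5|>|-3| out[2]=25 → l++
[9,10] |-4|>|-3| out[1]=16 → l++

l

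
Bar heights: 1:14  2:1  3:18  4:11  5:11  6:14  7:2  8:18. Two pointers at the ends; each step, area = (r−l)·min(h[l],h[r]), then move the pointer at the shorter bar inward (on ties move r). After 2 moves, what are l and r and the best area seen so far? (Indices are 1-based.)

l=3, r=8, best area=98

[1,8] min(14,18)*7=98 best=98 * → l++
[2,8] min(1,18)*6=6 best=98 → l++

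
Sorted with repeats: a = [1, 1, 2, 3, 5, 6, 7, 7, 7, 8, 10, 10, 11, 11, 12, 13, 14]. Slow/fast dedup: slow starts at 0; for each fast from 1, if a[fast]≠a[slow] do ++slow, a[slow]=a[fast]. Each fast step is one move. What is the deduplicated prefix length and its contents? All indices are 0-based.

length 12; prefix = [1, 2, 3, 5, 6, 7, 8, 10, 11, 12, 13, 14]

(s=0,f=1) a[fast]=1=a[slow] dup → fast++
(s=0,f=2) a[fast]=2≠a[slow]=1 write a[1]=2 → slow++,fast++
(s=1,f=3) a[fast]=3≠a[slow]=2 write a[2]=3 → slow++,fast++
(s=2,f=4) a[fast]=5≠a[slow]=3 write a[3]=5 → slow++,fast++
(s=3,f=5) a[fast]=6≠a[slow]=5 write a[4]=6 → slow++,fast++
(s=4,f=6) a[fast]=7≠a[slow]=6 write a[5]=7 → slow++,fast++
(s=5,f=7) a[fast]=7=a[slow] dup → fast++
(s=5,f=8) a[fast]=7=a[slow] dup → fast++
(s=5,f=9) a[fast]=8≠a[slow]=7 write a[6]=8 → slow++,fast++
(s=6,f=10) a[fast]=10≠a[slow]=8 write a[7]=10 → slow++,fast++
(s=7,f=11) a[fast]=10=a[slow] dup → fast++
(s=7,f=12) a[fast]=11≠a[slow]=10 write a[8]=11 → slow++,fast++
(s=8,f=13) a[fast]=11=a[slow] dup → fast++
(s=8,f=14) a[fast]=12≠a[slow]=11 write a[9]=12 → slow++,fast++
(s=9,f=15) a[fast]=13≠a[slow]=12 write a[10]=13 → slow++,fast++
(s=10,f=16) a[fast]=14≠a[slow]=13 write a[11]=14 → slow++,fast++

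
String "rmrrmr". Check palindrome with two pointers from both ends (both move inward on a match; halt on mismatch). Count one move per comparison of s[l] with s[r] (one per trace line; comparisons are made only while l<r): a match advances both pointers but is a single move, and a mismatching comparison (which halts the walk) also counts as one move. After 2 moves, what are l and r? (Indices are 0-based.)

l=2, r=3

l=0 r=5: 'r'=='r', l++,r--
l=1 r=4: 'm'=='m', l++,r--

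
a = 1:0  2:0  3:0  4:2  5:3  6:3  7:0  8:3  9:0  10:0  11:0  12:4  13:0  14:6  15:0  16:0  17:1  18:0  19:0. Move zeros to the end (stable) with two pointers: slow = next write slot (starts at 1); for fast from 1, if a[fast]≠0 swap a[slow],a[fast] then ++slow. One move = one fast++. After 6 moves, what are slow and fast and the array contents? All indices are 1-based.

slow=1 fast=1: a[fast]=0, fast++
slow=1 fast=2: a[fast]=0, fast++
slow=1 fast=3: a[fast]=0, fast++
slow=1 fast=4: a[fast]=2≠0 swap→a[1]=2, slow++,fast++
slow=2 fast=5: a[fast]=3≠0 swap→a[2]=3, slow++,fast++
slow=3 fast=6: a[fast]=3≠0 swap→a[3]=3, slow++,fast++

slow=4, fast=7, a=[2, 3, 3, 0, 0, 0, 0, 3, 0, 0, 0, 4, 0, 6, 0, 0, 1, 0, 0]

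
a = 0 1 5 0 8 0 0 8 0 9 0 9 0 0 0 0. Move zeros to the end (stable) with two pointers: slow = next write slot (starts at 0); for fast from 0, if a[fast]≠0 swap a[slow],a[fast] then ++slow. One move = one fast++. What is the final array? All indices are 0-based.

slow=0 fast=0: a[fast]=0, fast++
slow=0 fast=1: a[fast]=1≠0 swap→a[0]=1, slow++,fast++
slow=1 fast=2: a[fast]=5≠0 swap→a[1]=5, slow++,fast++
slow=2 fast=3: a[fast]=0, fast++
slow=2 fast=4: a[fast]=8≠0 swap→a[2]=8, slow++,fast++
slow=3 fast=5: a[fast]=0, fast++
slow=3 fast=6: a[fast]=0, fast++
slow=3 fast=7: a[fast]=8≠0 swap→a[3]=8, slow++,fast++
slow=4 fast=8: a[fast]=0, fast++
slow=4 fast=9: a[fast]=9≠0 swap→a[4]=9, slow++,fast++
slow=5 fast=10: a[fast]=0, fast++
slow=5 fast=11: a[fast]=9≠0 swap→a[5]=9, slow++,fast++
slow=6 fast=12: a[fast]=0, fast++
slow=6 fast=13: a[fast]=0, fast++
slow=6 fast=14: a[fast]=0, fast++
slow=6 fast=15: a[fast]=0, fast++

[1, 5, 8, 8, 9, 9, 0, 0, 0, 0, 0, 0, 0, 0, 0, 0]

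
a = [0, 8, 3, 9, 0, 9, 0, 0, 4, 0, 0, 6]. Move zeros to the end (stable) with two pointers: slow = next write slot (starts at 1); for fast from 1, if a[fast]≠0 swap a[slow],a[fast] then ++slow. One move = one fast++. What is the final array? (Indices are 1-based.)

[8, 3, 9, 9, 4, 6, 0, 0, 0, 0, 0, 0]

slow=1 fast=1: a[fast]=0, fast++
slow=1 fast=2: a[fast]=8≠0 swap→a[1]=8, slow++,fast++
slow=2 fast=3: a[fast]=3≠0 swap→a[2]=3, slow++,fast++
slow=3 fast=4: a[fast]=9≠0 swap→a[3]=9, slow++,fast++
slow=4 fast=5: a[fast]=0, fast++
slow=4 fast=6: a[fast]=9≠0 swap→a[4]=9, slow++,fast++
slow=5 fast=7: a[fast]=0, fast++
slow=5 fast=8: a[fast]=0, fast++
slow=5 fast=9: a[fast]=4≠0 swap→a[5]=4, slow++,fast++
slow=6 fast=10: a[fast]=0, fast++
slow=6 fast=11: a[fast]=0, fast++
slow=6 fast=12: a[fast]=6≠0 swap→a[6]=6, slow++,fast++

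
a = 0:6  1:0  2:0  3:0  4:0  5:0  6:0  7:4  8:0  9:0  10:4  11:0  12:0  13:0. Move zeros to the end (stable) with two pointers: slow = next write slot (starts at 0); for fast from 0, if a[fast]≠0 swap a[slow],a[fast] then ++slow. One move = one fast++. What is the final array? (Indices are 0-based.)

[6, 4, 4, 0, 0, 0, 0, 0, 0, 0, 0, 0, 0, 0]

slow=0 fast=0: a[fast]=6≠0 swap→a[0]=6, slow++,fast++
slow=1 fast=1: a[fast]=0, fast++
slow=1 fast=2: a[fast]=0, fast++
slow=1 fast=3: a[fast]=0, fast++
slow=1 fast=4: a[fast]=0, fast++
slow=1 fast=5: a[fast]=0, fast++
slow=1 fast=6: a[fast]=0, fast++
slow=1 fast=7: a[fast]=4≠0 swap→a[1]=4, slow++,fast++
slow=2 fast=8: a[fast]=0, fast++
slow=2 fast=9: a[fast]=0, fast++
slow=2 fast=10: a[fast]=4≠0 swap→a[2]=4, slow++,fast++
slow=3 fast=11: a[fast]=0, fast++
slow=3 fast=12: a[fast]=0, fast++
slow=3 fast=13: a[fast]=0, fast++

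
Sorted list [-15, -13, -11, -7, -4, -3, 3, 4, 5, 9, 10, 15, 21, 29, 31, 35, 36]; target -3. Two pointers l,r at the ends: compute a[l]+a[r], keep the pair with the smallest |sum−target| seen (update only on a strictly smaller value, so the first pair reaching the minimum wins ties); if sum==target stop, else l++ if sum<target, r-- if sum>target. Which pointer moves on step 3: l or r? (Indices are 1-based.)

l=1 r=17: -15+36=21 d=24 *, r--
l=1 r=16: -15+35=20 d=23 *, r--
l=1 r=15: -15+31=16 d=19 *, r--

r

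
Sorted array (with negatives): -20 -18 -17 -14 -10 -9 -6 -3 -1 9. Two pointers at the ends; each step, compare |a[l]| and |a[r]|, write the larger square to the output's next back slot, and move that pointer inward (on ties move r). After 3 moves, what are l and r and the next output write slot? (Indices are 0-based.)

l=0 r=9: |-20|>|9| out[9]=400, l++
l=1 r=9: |-18|>|9| out[8]=324, l++
l=2 r=9: |-17|>|9| out[7]=289, l++

l=3, r=9, next write slot=6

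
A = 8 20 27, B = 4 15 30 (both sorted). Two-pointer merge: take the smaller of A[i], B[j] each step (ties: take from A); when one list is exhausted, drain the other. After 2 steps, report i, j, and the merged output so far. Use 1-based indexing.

i=2, j=2, merged so far=[4, 8]

i=1 j=1: A[i]=8>B[j]=4 take 4, j++
i=1 j=2: A[i]=8<=B[j]=15 take 8, i++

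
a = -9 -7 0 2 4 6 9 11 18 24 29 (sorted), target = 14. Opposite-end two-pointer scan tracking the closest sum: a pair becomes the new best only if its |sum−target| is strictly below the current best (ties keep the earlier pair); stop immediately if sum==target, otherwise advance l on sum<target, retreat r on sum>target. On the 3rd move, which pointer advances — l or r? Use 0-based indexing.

[0,10] -9+29=20 d=6 * → r--
[0,9] -9+24=15 d=1 * → r--
[0,8] -9+18=9 d=5 → l++

l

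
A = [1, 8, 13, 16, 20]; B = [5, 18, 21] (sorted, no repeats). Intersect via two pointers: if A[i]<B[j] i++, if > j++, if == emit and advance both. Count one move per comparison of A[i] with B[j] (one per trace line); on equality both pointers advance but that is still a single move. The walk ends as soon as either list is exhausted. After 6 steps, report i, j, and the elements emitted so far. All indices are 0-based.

i=4, j=2, emitted=[]

i=0 j=0: 1<5, i++
i=1 j=0: 8>5, j++
i=1 j=1: 8<18, i++
i=2 j=1: 13<18, i++
i=3 j=1: 16<18, i++
i=4 j=1: 20>18, j++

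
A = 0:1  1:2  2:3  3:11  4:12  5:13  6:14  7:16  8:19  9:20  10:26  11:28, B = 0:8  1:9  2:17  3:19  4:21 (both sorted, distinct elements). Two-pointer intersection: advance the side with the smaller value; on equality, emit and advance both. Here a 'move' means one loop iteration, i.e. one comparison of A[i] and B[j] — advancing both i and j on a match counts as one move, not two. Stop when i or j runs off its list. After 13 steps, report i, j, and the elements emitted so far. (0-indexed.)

[i=0,j=0] 1<8 → i++
[i=1,j=0] 2<8 → i++
[i=2,j=0] 3<8 → i++
[i=3,j=0] 11>8 → j++
[i=3,j=1] 11>9 → j++
[i=3,j=2] 11<17 → i++
[i=4,j=2] 12<17 → i++
[i=5,j=2] 13<17 → i++
[i=6,j=2] 14<17 → i++
[i=7,j=2] 16<17 → i++
[i=8,j=2] 19>17 → j++
[i=8,j=3] 19==19 emit → i++,j++
[i=9,j=4] 20<21 → i++

i=10, j=4, emitted=[19]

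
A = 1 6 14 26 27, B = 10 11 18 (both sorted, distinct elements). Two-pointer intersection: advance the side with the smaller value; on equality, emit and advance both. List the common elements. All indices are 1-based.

intersection = []

i=1 j=1: 1<10, i++
i=2 j=1: 6<10, i++
i=3 j=1: 14>10, j++
i=3 j=2: 14>11, j++
i=3 j=3: 14<18, i++
i=4 j=3: 26>18, j++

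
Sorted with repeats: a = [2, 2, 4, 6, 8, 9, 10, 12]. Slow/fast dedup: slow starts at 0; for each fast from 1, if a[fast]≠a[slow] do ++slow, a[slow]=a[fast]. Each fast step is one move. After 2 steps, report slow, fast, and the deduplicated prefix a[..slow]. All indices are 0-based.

slow=0 fast=1: a[fast]=2=a[slow] dup, fast++
slow=0 fast=2: a[fast]=4≠a[slow]=2 write a[1]=4, slow++,fast++

slow=1, fast=3, prefix=[2, 4]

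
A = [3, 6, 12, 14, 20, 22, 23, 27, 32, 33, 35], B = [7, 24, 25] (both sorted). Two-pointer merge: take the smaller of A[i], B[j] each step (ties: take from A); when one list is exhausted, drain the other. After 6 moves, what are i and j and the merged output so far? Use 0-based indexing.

i=5, j=1, merged so far=[3, 6, 7, 12, 14, 20]

i=0 j=0: A[i]=3<=B[j]=7 take 3, i++
i=1 j=0: A[i]=6<=B[j]=7 take 6, i++
i=2 j=0: A[i]=12>B[j]=7 take 7, j++
i=2 j=1: A[i]=12<=B[j]=24 take 12, i++
i=3 j=1: A[i]=14<=B[j]=24 take 14, i++
i=4 j=1: A[i]=20<=B[j]=24 take 20, i++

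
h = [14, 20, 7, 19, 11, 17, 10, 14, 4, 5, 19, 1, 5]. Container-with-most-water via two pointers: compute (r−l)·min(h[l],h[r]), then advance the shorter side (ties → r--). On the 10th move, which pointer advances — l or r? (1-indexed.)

r

l=1 r=13: min(14,5)*12=60 best=60 *, r--
l=1 r=12: min(14,1)*11=11 best=60, r--
l=1 r=11: min(14,19)*10=140 best=140 *, l++
l=2 r=11: min(20,19)*9=171 best=171 *, r--
l=2 r=10: min(20,5)*8=40 best=171, r--
l=2 r=9: min(20,4)*7=28 best=171, r--
l=2 r=8: min(20,14)*6=84 best=171, r--
l=2 r=7: min(20,10)*5=50 best=171, r--
l=2 r=6: min(20,17)*4=68 best=171, r--
l=2 r=5: min(20,11)*3=33 best=171, r--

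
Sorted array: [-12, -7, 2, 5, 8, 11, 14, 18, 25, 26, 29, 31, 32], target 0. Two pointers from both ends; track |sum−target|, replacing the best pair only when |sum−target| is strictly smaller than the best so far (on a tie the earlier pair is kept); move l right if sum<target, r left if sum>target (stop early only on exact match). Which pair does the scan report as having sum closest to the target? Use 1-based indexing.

pair (-12, 11) with sum -1 (|Δ|=1)

l=1 r=13: -12+32=20 d=20 *, r--
l=1 r=12: -12+31=19 d=19 *, r--
l=1 r=11: -12+29=17 d=17 *, r--
l=1 r=10: -12+26=14 d=14 *, r--
l=1 r=9: -12+25=13 d=13 *, r--
l=1 r=8: -12+18=6 d=6 *, r--
l=1 r=7: -12+14=2 d=2 *, r--
l=1 r=6: -12+11=-1 d=1 *, l++
l=2 r=6: -7+11=4 d=4, r--
l=2 r=5: -7+8=1 d=1, r--
l=2 r=4: -7+5=-2 d=2, l++
l=3 r=4: 2+5=7 d=7, r--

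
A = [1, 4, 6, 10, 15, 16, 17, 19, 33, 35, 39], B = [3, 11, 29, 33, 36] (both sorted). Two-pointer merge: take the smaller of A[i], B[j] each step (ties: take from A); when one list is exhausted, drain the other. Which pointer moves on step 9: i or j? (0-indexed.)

i=0 j=0: A[i]=1<=B[j]=3 take 1, i++
i=1 j=0: A[i]=4>B[j]=3 take 3, j++
i=1 j=1: A[i]=4<=B[j]=11 take 4, i++
i=2 j=1: A[i]=6<=B[j]=11 take 6, i++
i=3 j=1: A[i]=10<=B[j]=11 take 10, i++
i=4 j=1: A[i]=15>B[j]=11 take 11, j++
i=4 j=2: A[i]=15<=B[j]=29 take 15, i++
i=5 j=2: A[i]=16<=B[j]=29 take 16, i++
i=6 j=2: A[i]=17<=B[j]=29 take 17, i++

i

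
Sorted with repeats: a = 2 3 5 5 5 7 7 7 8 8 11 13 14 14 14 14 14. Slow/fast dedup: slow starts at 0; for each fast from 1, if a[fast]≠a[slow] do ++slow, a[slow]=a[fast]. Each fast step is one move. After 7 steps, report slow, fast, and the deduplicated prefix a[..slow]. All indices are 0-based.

slow=0 fast=1: a[fast]=3≠a[slow]=2 write a[1]=3, slow++,fast++
slow=1 fast=2: a[fast]=5≠a[slow]=3 write a[2]=5, slow++,fast++
slow=2 fast=3: a[fast]=5=a[slow] dup, fast++
slow=2 fast=4: a[fast]=5=a[slow] dup, fast++
slow=2 fast=5: a[fast]=7≠a[slow]=5 write a[3]=7, slow++,fast++
slow=3 fast=6: a[fast]=7=a[slow] dup, fast++
slow=3 fast=7: a[fast]=7=a[slow] dup, fast++

slow=3, fast=8, prefix=[2, 3, 5, 7]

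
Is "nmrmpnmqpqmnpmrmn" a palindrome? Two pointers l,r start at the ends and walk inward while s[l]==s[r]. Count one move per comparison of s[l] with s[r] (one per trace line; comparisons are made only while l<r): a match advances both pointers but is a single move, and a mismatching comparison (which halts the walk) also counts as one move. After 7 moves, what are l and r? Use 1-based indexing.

l=8, r=10

l=1 r=17: 'n'=='n', l++,r--
l=2 r=16: 'm'=='m', l++,r--
l=3 r=15: 'r'=='r', l++,r--
l=4 r=14: 'm'=='m', l++,r--
l=5 r=13: 'p'=='p', l++,r--
l=6 r=12: 'n'=='n', l++,r--
l=7 r=11: 'm'=='m', l++,r--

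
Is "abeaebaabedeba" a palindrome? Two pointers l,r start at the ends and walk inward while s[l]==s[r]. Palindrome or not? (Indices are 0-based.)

not a palindrome (mismatch at 3,10)

[0,13] 'a'=='a' → l++,r--
[1,12] 'b'=='b' → l++,r--
[2,11] 'e'=='e' → l++,r--
[3,10] 'a'!='d' → stop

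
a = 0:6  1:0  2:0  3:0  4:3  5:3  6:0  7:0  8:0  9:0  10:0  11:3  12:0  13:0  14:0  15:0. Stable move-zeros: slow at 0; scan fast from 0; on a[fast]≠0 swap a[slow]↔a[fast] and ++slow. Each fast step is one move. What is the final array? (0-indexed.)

(s=0,f=0) a[fast]=6≠0 swap→a[0]=6 → slow++,fast++
(s=1,f=1) a[fast]=0 → fast++
(s=1,f=2) a[fast]=0 → fast++
(s=1,f=3) a[fast]=0 → fast++
(s=1,f=4) a[fast]=3≠0 swap→a[1]=3 → slow++,fast++
(s=2,f=5) a[fast]=3≠0 swap→a[2]=3 → slow++,fast++
(s=3,f=6) a[fast]=0 → fast++
(s=3,f=7) a[fast]=0 → fast++
(s=3,f=8) a[fast]=0 → fast++
(s=3,f=9) a[fast]=0 → fast++
(s=3,f=10) a[fast]=0 → fast++
(s=3,f=11) a[fast]=3≠0 swap→a[3]=3 → slow++,fast++
(s=4,f=12) a[fast]=0 → fast++
(s=4,f=13) a[fast]=0 → fast++
(s=4,f=14) a[fast]=0 → fast++
(s=4,f=15) a[fast]=0 → fast++

[6, 3, 3, 3, 0, 0, 0, 0, 0, 0, 0, 0, 0, 0, 0, 0]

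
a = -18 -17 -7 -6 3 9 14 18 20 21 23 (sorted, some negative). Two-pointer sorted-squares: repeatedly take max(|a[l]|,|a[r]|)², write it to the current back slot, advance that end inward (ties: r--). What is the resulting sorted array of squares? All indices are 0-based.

l=0 r=10: |-18|<=|23| out[10]=529, r--
l=0 r=9: |-18|<=|21| out[9]=441, r--
l=0 r=8: |-18|<=|20| out[8]=400, r--
l=0 r=7: |-18|<=|18| out[7]=324, r--
l=0 r=6: |-18|>|14| out[6]=324, l++
l=1 r=6: |-17|>|14| out[5]=289, l++
l=2 r=6: |-7|<=|14| out[4]=196, r--
l=2 r=5: |-7|<=|9| out[3]=81, r--
l=2 r=4: |-7|>|3| out[2]=49, l++
l=3 r=4: |-6|>|3| out[1]=36, l++
l=4 r=4: |3|<=|3| out[0]=9, r--

[9, 36, 49, 81, 196, 289, 324, 324, 400, 441, 529]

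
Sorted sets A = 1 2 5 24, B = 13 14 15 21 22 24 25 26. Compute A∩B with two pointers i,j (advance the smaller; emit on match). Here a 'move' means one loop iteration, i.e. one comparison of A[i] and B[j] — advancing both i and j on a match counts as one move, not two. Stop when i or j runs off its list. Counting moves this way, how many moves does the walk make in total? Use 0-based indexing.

9 moves

i=0 j=0: 1<13, i++
i=1 j=0: 2<13, i++
i=2 j=0: 5<13, i++
i=3 j=0: 24>13, j++
i=3 j=1: 24>14, j++
i=3 j=2: 24>15, j++
i=3 j=3: 24>21, j++
i=3 j=4: 24>22, j++
i=3 j=5: 24==24 emit, i++,j++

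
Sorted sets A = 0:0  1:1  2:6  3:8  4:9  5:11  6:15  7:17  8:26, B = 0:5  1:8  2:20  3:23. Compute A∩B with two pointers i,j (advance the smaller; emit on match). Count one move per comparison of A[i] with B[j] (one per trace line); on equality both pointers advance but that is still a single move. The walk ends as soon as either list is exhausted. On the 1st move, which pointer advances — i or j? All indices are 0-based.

i

i=0 j=0: 0<5, i++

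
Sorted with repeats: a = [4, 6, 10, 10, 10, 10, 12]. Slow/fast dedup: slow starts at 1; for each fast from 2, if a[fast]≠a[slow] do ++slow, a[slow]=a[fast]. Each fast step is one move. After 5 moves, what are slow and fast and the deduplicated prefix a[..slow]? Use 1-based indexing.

slow=3, fast=7, prefix=[4, 6, 10]

slow=1 fast=2: a[fast]=6≠a[slow]=4 write a[2]=6, slow++,fast++
slow=2 fast=3: a[fast]=10≠a[slow]=6 write a[3]=10, slow++,fast++
slow=3 fast=4: a[fast]=10=a[slow] dup, fast++
slow=3 fast=5: a[fast]=10=a[slow] dup, fast++
slow=3 fast=6: a[fast]=10=a[slow] dup, fast++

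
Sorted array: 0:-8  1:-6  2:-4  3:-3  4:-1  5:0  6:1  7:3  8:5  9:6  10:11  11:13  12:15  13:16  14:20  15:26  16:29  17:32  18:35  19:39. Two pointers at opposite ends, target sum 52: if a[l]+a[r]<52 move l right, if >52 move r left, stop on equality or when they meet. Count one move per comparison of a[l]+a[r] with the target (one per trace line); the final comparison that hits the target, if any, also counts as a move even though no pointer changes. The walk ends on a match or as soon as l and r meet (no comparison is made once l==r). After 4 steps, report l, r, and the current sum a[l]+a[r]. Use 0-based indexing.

l=4, r=19, sum=38

[0,19] -8+39=31 <52 → l++
[1,19] -6+39=33 <52 → l++
[2,19] -4+39=35 <52 → l++
[3,19] -3+39=36 <52 → l++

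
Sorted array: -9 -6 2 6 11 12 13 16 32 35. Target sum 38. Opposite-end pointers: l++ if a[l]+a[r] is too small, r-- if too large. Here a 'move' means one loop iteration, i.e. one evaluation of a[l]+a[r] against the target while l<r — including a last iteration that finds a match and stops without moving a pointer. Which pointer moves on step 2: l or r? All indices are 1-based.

l=1 r=10: -9+35=26 <38, l++
l=2 r=10: -6+35=29 <38, l++

l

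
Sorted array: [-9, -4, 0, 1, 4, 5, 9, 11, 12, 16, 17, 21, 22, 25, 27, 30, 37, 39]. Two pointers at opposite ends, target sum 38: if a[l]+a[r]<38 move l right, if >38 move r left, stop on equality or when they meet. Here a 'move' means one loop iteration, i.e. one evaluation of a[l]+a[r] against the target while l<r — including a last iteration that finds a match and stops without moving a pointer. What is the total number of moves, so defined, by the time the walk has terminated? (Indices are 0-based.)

5 moves

[0,17] -9+39=30 <38 → l++
[1,17] -4+39=35 <38 → l++
[2,17] 0+39=39 >38 → r--
[2,16] 0+37=37 <38 → l++
[3,16] 1+37=38 → found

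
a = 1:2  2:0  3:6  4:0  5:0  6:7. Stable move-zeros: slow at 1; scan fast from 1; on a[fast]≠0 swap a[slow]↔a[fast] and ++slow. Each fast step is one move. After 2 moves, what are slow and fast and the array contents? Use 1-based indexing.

slow=2, fast=3, a=[2, 0, 6, 0, 0, 7]

(s=1,f=1) a[fast]=2≠0 swap→a[1]=2 → slow++,fast++
(s=2,f=2) a[fast]=0 → fast++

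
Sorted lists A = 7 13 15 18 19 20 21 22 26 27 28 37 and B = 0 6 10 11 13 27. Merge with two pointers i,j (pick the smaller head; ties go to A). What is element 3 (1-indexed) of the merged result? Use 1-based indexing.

merged[3] = 7

i=1 j=1: A[i]=7>B[j]=0 take 0, j++
i=1 j=2: A[i]=7>B[j]=6 take 6, j++
i=1 j=3: A[i]=7<=B[j]=10 take 7, i++
i=2 j=3: A[i]=13>B[j]=10 take 10, j++
i=2 j=4: A[i]=13>B[j]=11 take 11, j++
i=2 j=5: A[i]=13<=B[j]=13 take 13, i++
i=3 j=5: A[i]=15>B[j]=13 take 13, j++
i=3 j=6: A[i]=15<=B[j]=27 take 15, i++
i=4 j=6: A[i]=18<=B[j]=27 take 18, i++
i=5 j=6: A[i]=19<=B[j]=27 take 19, i++
i=6 j=6: A[i]=20<=B[j]=27 take 20, i++
i=7 j=6: A[i]=21<=B[j]=27 take 21, i++
i=8 j=6: A[i]=22<=B[j]=27 take 22, i++
i=9 j=6: A[i]=26<=B[j]=27 take 26, i++
i=10 j=6: A[i]=27<=B[j]=27 take 27, i++
i=11 j=6: A[i]=28>B[j]=27 take 27, j++
i=11 j=7: B done, take A[i]=28, i++
i=12 j=7: B done, take A[i]=37, i++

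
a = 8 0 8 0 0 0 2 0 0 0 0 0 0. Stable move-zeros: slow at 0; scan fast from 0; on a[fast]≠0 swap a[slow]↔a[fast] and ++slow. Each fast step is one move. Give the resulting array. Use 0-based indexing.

[8, 8, 2, 0, 0, 0, 0, 0, 0, 0, 0, 0, 0]

slow=0 fast=0: a[fast]=8≠0 swap→a[0]=8, slow++,fast++
slow=1 fast=1: a[fast]=0, fast++
slow=1 fast=2: a[fast]=8≠0 swap→a[1]=8, slow++,fast++
slow=2 fast=3: a[fast]=0, fast++
slow=2 fast=4: a[fast]=0, fast++
slow=2 fast=5: a[fast]=0, fast++
slow=2 fast=6: a[fast]=2≠0 swap→a[2]=2, slow++,fast++
slow=3 fast=7: a[fast]=0, fast++
slow=3 fast=8: a[fast]=0, fast++
slow=3 fast=9: a[fast]=0, fast++
slow=3 fast=10: a[fast]=0, fast++
slow=3 fast=11: a[fast]=0, fast++
slow=3 fast=12: a[fast]=0, fast++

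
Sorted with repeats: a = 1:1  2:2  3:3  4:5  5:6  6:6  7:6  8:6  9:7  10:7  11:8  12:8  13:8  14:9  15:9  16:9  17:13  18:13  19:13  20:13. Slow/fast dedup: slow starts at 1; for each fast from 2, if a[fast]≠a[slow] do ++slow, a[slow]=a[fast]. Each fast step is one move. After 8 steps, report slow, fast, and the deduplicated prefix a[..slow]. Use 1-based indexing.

slow=6, fast=10, prefix=[1, 2, 3, 5, 6, 7]

(s=1,f=2) a[fast]=2≠a[slow]=1 write a[2]=2 → slow++,fast++
(s=2,f=3) a[fast]=3≠a[slow]=2 write a[3]=3 → slow++,fast++
(s=3,f=4) a[fast]=5≠a[slow]=3 write a[4]=5 → slow++,fast++
(s=4,f=5) a[fast]=6≠a[slow]=5 write a[5]=6 → slow++,fast++
(s=5,f=6) a[fast]=6=a[slow] dup → fast++
(s=5,f=7) a[fast]=6=a[slow] dup → fast++
(s=5,f=8) a[fast]=6=a[slow] dup → fast++
(s=5,f=9) a[fast]=7≠a[slow]=6 write a[6]=7 → slow++,fast++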